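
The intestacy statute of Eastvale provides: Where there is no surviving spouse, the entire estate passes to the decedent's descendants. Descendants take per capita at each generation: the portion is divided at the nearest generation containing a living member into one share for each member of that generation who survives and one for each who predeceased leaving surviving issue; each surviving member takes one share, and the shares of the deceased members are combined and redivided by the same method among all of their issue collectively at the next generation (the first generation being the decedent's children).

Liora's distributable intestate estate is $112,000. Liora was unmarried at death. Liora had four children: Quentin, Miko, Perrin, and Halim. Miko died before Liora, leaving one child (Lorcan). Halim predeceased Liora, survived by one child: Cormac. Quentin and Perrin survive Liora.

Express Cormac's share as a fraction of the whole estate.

Cormac receives 1/4 of the estate.

The entire $112,000 passes to the descendants.
That amount ($112,000) is divided at the children's generation into 4 shares of $28,000. Quentin and Perrin each take $28,000. The 2 shares of the deceased (Miko and Halim) are combined into a pool of $56,000.
That pool ($56,000) is divided at the grandchildren's generation equally among Lorcan and Cormac: $28,000 each.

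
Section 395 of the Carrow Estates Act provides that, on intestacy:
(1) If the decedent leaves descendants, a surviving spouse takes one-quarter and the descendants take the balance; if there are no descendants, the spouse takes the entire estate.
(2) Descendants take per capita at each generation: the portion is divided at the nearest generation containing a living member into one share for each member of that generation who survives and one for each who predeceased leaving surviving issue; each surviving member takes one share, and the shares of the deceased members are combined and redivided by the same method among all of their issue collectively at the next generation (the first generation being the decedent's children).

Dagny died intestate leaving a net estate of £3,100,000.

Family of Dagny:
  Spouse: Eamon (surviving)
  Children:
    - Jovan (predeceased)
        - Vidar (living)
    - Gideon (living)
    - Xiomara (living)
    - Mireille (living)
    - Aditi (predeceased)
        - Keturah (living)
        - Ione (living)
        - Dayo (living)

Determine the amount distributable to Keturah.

Eamon takes one-quarter of £3,100,000 = £775,000. The remaining £2,325,000 passes to the descendants.
The descendants' portion (£2,325,000) is divided at the children's generation into 5 shares of £465,000. Gideon, Xiomara, and Mireille each take £465,000. The 2 shares of the deceased (Jovan and Aditi) are combined into a pool of £930,000.
That pool (£930,000) is divided at the grandchildren's generation equally among Vidar, Keturah, Ione, and Dayo: £232,500 each.

Keturah receives £232,500.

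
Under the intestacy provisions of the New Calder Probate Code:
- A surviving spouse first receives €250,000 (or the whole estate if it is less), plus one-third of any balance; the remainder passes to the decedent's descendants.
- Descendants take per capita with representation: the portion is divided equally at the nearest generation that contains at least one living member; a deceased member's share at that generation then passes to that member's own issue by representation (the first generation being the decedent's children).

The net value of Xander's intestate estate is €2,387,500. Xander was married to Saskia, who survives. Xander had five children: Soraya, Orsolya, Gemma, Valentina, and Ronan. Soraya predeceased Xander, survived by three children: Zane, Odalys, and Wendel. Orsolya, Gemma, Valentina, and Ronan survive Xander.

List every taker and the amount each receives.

Saskia first takes €250,000, leaving a balance of €2,137,500. Saskia then takes one-third of the balance (€712,500), for a total of €962,500. The remaining €1,425,000 passes to the descendants.
The descendants' portion (€1,425,000) is divided into 5 shares of €285,000: Orsolya, Gemma, Valentina, and Ronan each take €285,000; Soraya's €285,000 share passes to Soraya's issue.
Soraya's share (€285,000) is divided into 3 shares of €95,000: Zane, Odalys, and Wendel each take €95,000.

Saskia: €962,500; Zane: €95,000; Odalys: €95,000; Wendel: €95,000; Orsolya: €285,000; Gemma: €285,000; Valentina: €285,000; Ronan: €285,000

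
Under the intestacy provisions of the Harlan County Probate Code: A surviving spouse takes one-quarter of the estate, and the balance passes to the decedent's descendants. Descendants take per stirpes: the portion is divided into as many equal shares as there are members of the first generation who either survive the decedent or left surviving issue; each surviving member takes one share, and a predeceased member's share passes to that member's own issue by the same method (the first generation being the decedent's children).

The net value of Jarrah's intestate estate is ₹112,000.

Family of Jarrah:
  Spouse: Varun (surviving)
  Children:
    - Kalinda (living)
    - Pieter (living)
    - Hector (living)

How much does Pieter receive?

Varun takes one-quarter of ₹112,000 = ₹28,000. The remaining ₹84,000 passes to the descendants.
The descendants' portion (₹84,000) is divided into 3 shares of ₹28,000: Kalinda, Pieter, and Hector each take ₹28,000.

Pieter receives ₹28,000.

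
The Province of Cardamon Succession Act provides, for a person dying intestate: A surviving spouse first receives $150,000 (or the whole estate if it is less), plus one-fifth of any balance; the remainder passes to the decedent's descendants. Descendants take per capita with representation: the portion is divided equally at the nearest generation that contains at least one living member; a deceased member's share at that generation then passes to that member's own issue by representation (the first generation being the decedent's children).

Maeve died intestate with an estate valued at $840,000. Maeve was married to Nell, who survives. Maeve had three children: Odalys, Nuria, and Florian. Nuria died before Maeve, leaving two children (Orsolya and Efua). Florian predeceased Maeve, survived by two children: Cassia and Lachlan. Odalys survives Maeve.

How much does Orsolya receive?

Orsolya receives $92,000.

Nell first takes $150,000, leaving a balance of $690,000. Nell then takes one-fifth of the balance ($138,000), for a total of $288,000. The remaining $552,000 passes to the descendants.
The descendants' portion ($552,000) is divided into 3 shares of $184,000: Odalys takes $184,000; Nuria's $184,000 share passes to Nuria's issue; Florian's $184,000 share passes to Florian's issue.
Nuria's share ($184,000) is divided into 2 shares of $92,000: Orsolya and Efua each take $92,000.
Florian's share ($184,000) is divided into 2 shares of $92,000: Cassia and Lachlan each take $92,000.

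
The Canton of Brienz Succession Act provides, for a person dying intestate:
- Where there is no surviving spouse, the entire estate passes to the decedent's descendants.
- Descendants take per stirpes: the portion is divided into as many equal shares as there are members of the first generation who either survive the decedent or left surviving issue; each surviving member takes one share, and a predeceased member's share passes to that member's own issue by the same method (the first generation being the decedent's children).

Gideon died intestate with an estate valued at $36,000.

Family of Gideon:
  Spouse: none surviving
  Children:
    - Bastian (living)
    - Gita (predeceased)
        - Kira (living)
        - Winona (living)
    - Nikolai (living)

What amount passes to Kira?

Kira receives $6,000.

The entire $36,000 passes to the descendants.
That amount ($36,000) is divided into 3 shares of $12,000: Bastian and Nikolai each take $12,000; Gita's $12,000 share passes to Gita's issue.
Gita's share ($12,000) is divided into 2 shares of $6,000: Kira and Winona each take $6,000.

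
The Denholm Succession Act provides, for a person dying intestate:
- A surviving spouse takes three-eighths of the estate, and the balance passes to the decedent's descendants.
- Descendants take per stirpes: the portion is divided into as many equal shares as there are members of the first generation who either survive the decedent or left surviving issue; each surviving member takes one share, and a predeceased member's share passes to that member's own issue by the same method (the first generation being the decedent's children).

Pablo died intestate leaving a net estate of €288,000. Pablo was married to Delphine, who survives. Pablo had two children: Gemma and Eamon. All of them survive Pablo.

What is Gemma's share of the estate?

Gemma receives €90,000.

Delphine takes three-eighths of €288,000 = €108,000. The remaining €180,000 passes to the descendants.
The descendants' portion (€180,000) is divided into 2 shares of €90,000: Gemma and Eamon each take €90,000.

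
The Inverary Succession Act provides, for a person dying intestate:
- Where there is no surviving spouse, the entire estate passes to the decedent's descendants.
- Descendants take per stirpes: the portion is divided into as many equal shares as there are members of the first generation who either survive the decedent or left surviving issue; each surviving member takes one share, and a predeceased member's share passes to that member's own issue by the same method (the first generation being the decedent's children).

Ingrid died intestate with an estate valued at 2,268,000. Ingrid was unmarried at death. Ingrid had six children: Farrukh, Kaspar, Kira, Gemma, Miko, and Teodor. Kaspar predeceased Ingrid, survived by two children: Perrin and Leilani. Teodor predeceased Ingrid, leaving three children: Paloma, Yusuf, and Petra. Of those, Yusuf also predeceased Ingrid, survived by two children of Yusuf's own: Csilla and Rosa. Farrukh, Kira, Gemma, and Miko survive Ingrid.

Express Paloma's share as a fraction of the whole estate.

The entire 2,268,000 passes to the descendants.
That amount (2,268,000) is divided into 6 shares of 378,000: Farrukh, Kira, Gemma, and Miko each take 378,000; Kaspar's 378,000 share passes to Kaspar's issue; Teodor's 378,000 share passes to Teodor's issue.
Kaspar's share (378,000) is divided into 2 shares of 189,000: Perrin and Leilani each take 189,000.
Teodor's share (378,000) is divided into 3 shares of 126,000: Paloma and Petra each take 126,000; Yusuf's 126,000 share passes to Yusuf's issue.
Yusuf's share (126,000) is divided into 2 shares of 63,000: Csilla and Rosa each take 63,000.

Paloma receives 1/18 of the estate.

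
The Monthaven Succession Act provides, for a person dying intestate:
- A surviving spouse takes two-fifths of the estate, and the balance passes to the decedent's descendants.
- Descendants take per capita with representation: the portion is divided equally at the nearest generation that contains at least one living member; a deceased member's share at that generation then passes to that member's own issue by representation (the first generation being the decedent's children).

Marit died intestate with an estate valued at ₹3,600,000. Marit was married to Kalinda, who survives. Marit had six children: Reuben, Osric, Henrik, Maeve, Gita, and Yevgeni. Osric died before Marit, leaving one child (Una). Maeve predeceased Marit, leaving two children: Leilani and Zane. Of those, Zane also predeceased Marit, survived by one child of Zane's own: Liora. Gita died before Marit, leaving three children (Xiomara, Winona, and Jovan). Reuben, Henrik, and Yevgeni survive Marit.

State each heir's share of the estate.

Kalinda takes two-fifths of ₹3,600,000 = ₹1,440,000. The remaining ₹2,160,000 passes to the descendants.
The descendants' portion (₹2,160,000) is divided into 6 shares of ₹360,000: Reuben, Henrik, and Yevgeni each take ₹360,000; Osric's ₹360,000 share passes to Osric's issue; Maeve's ₹360,000 share passes to Maeve's issue; Gita's ₹360,000 share passes to Gita's issue.
Osric's share (₹360,000) passes entirely to Una.
Maeve's share (₹360,000) is divided into 2 shares of ₹180,000: Leilani takes ₹180,000; Zane's ₹180,000 share passes to Zane's issue.
Zane's share (₹180,000) passes entirely to Liora.
Gita's share (₹360,000) is divided into 3 shares of ₹120,000: Xiomara, Winona, and Jovan each take ₹120,000.

Kalinda: ₹1,440,000; Reuben: ₹360,000; Una: ₹360,000; Henrik: ₹360,000; Leilani: ₹180,000; Liora: ₹180,000; Xiomara: ₹120,000; Winona: ₹120,000; Jovan: ₹120,000; Yevgeni: ₹360,000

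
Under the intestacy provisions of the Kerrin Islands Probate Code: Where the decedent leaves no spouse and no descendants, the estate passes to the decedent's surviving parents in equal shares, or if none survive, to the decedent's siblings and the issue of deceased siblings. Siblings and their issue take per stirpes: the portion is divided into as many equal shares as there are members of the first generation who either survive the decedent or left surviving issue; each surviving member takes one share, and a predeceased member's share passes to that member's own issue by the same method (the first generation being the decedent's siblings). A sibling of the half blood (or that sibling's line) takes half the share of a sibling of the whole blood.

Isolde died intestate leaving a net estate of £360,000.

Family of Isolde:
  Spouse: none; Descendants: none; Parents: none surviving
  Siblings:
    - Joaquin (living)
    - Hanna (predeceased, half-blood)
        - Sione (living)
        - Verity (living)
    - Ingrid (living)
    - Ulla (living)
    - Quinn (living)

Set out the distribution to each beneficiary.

Joaquin: £80,000; Sione: £20,000; Verity: £20,000; Ingrid: £80,000; Ulla: £80,000; Quinn: £80,000

The entire £360,000 passes to the siblings and their issue.
Counting each half-blood sibling's line as half a unit, there are 9/2 units in £360,000, so one unit is £80,000. Whole-blood lines (Joaquin, Ingrid, Ulla, and Quinn) take £80,000 each; half-blood lines (Hanna) take £40,000 each.
Hanna's share (£40,000) is divided into 2 shares of £20,000: Sione and Verity each take £20,000.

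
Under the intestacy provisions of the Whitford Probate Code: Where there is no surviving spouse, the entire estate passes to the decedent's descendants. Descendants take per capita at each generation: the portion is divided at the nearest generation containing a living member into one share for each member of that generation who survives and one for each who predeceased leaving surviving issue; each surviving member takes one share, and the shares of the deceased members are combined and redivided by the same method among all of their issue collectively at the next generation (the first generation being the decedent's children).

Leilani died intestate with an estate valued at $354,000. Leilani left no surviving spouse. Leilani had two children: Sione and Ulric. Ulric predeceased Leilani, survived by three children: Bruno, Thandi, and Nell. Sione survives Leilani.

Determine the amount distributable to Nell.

Nell receives $59,000.

The entire $354,000 passes to the descendants.
That amount ($354,000) is divided at the children's generation into 2 shares of $177,000. Sione takes $177,000. The remaining share for the deceased Ulric ($177,000) is carried to the next generation.
That pool ($177,000) is divided at the grandchildren's generation equally among Bruno, Thandi, and Nell: $59,000 each.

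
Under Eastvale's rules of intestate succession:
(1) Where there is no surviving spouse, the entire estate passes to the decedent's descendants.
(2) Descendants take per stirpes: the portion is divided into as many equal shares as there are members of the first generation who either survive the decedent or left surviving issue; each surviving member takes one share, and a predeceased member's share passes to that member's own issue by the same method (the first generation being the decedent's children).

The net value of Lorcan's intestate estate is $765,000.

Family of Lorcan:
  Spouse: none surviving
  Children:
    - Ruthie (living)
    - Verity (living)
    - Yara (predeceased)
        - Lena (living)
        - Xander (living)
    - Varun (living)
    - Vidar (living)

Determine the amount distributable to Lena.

The entire $765,000 passes to the descendants.
That amount ($765,000) is divided into 5 shares of $153,000: Ruthie, Verity, Varun, and Vidar each take $153,000; Yara's $153,000 share passes to Yara's issue.
Yara's share ($153,000) is divided into 2 shares of $76,500: Lena and Xander each take $76,500.

Lena receives $76,500.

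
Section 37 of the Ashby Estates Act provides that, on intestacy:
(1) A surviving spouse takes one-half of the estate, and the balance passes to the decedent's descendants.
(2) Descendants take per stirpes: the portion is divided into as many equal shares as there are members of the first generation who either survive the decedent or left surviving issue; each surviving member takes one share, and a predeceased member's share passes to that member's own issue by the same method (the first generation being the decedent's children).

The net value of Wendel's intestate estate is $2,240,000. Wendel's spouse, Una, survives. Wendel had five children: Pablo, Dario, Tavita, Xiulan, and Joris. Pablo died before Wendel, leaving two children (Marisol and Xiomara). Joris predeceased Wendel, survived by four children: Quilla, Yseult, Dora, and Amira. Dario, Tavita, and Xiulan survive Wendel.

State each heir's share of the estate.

Una: $1,120,000; Marisol: $112,000; Xiomara: $112,000; Dario: $224,000; Tavita: $224,000; Xiulan: $224,000; Quilla: $56,000; Yseult: $56,000; Dora: $56,000; Amira: $56,000

Una takes one-half of $2,240,000 = $1,120,000. The remaining $1,120,000 passes to the descendants.
The descendants' portion ($1,120,000) is divided into 5 shares of $224,000: Dario, Tavita, and Xiulan each take $224,000; Pablo's $224,000 share passes to Pablo's issue; Joris's $224,000 share passes to Joris's issue.
Pablo's share ($224,000) is divided into 2 shares of $112,000: Marisol and Xiomara each take $112,000.
Joris's share ($224,000) is divided into 4 shares of $56,000: Quilla, Yseult, Dora, and Amira each take $56,000.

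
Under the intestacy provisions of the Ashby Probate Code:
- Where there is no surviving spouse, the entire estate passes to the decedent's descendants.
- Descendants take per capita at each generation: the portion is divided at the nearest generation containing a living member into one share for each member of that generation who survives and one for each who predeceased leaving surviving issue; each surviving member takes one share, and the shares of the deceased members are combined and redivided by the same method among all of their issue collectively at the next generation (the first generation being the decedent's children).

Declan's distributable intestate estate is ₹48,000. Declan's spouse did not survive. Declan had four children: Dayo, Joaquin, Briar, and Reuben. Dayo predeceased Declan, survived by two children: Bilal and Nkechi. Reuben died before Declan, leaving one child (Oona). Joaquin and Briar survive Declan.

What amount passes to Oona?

The entire ₹48,000 passes to the descendants.
That amount (₹48,000) is divided at the children's generation into 4 shares of ₹12,000. Joaquin and Briar each take ₹12,000. The 2 shares of the deceased (Dayo and Reuben) are combined into a pool of ₹24,000.
That pool (₹24,000) is divided at the grandchildren's generation equally among Bilal, Nkechi, and Oona: ₹8,000 each.

Oona receives ₹8,000.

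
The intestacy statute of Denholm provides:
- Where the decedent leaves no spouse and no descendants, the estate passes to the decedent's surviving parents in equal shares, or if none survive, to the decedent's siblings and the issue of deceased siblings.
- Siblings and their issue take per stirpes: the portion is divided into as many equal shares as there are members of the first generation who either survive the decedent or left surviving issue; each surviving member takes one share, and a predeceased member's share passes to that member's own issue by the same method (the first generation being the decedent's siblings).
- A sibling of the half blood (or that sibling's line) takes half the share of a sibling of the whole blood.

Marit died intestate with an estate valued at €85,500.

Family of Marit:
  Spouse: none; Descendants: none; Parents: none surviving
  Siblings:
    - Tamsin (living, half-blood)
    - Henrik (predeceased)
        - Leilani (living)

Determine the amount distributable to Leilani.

The entire €85,500 passes to the siblings and their issue.
Counting each half-blood sibling's line as half a unit, there are 3/2 units in €85,500, so one unit is €57,000. Whole-blood lines (Henrik) take €57,000 each; half-blood lines (Tamsin) take €28,500 each.
Henrik's share (€57,000) passes entirely to Leilani.

Leilani receives €57,000.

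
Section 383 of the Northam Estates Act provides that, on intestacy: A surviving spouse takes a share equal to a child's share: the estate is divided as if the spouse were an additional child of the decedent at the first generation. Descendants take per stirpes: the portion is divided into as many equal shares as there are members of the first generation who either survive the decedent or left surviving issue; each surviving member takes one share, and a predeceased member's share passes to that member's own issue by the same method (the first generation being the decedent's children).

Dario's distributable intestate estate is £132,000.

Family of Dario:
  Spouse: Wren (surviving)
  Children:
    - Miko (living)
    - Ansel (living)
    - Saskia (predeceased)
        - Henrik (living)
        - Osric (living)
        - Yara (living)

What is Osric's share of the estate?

The spouse counts as an additional share at the children's level, so there are 4 primary shares of £33,000. Wren takes one such share (£33,000).
The children's combined portion (£99,000) is divided into 3 shares of £33,000: Miko and Ansel each take £33,000; Saskia's £33,000 share passes to Saskia's issue.
Saskia's share (£33,000) is divided into 3 shares of £11,000: Henrik, Osric, and Yara each take £11,000.

Osric receives £11,000.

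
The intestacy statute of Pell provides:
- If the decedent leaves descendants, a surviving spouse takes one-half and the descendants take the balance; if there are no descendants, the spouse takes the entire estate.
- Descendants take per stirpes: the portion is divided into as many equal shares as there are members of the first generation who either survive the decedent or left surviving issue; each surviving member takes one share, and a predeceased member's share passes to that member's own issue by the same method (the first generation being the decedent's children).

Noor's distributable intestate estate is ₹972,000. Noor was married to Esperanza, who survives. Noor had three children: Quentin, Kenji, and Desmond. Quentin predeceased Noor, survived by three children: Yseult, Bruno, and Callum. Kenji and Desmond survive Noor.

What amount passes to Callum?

Esperanza takes one-half of ₹972,000 = ₹486,000. The remaining ₹486,000 passes to the descendants.
The descendants' portion (₹486,000) is divided into 3 shares of ₹162,000: Kenji and Desmond each take ₹162,000; Quentin's ₹162,000 share passes to Quentin's issue.
Quentin's share (₹162,000) is divided into 3 shares of ₹54,000: Yseult, Bruno, and Callum each take ₹54,000.

Callum receives ₹54,000.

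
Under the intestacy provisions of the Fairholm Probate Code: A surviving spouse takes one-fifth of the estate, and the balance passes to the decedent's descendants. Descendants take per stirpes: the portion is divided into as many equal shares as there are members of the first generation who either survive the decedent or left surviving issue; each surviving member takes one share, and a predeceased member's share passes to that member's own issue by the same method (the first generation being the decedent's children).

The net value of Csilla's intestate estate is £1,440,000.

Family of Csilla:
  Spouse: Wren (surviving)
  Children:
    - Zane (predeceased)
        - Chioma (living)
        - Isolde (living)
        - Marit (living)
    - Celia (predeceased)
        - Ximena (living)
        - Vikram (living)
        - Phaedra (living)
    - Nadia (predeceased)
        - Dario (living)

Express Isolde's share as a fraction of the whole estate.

Wren takes one-fifth of £1,440,000 = £288,000. The remaining £1,152,000 passes to the descendants.
The descendants' portion (£1,152,000) is divided into 3 shares of £384,000: Zane's £384,000 share passes to Zane's issue; Celia's £384,000 share passes to Celia's issue; Nadia's £384,000 share passes to Nadia's issue.
Zane's share (£384,000) is divided into 3 shares of £128,000: Chioma, Isolde, and Marit each take £128,000.
Celia's share (£384,000) is divided into 3 shares of £128,000: Ximena, Vikram, and Phaedra each take £128,000.
Nadia's share (£384,000) passes entirely to Dario.

Isolde receives 4/45 of the estate.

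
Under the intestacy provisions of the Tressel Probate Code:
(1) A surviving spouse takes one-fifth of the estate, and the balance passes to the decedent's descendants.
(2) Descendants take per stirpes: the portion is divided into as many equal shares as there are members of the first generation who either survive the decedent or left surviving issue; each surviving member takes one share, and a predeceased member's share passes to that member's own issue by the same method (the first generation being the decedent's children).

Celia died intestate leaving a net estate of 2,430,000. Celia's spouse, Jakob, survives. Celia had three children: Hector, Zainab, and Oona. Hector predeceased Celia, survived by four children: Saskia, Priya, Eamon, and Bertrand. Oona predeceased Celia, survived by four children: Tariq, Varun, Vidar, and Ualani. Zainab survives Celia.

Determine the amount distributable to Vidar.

Jakob takes one-fifth of 2,430,000 = 486,000. The remaining 1,944,000 passes to the descendants.
The descendants' portion (1,944,000) is divided into 3 shares of 648,000: Zainab takes 648,000; Hector's 648,000 share passes to Hector's issue; Oona's 648,000 share passes to Oona's issue.
Hector's share (648,000) is divided into 4 shares of 162,000: Saskia, Priya, Eamon, and Bertrand each take 162,000.
Oona's share (648,000) is divided into 4 shares of 162,000: Tariq, Varun, Vidar, and Ualani each take 162,000.

Vidar receives 162,000.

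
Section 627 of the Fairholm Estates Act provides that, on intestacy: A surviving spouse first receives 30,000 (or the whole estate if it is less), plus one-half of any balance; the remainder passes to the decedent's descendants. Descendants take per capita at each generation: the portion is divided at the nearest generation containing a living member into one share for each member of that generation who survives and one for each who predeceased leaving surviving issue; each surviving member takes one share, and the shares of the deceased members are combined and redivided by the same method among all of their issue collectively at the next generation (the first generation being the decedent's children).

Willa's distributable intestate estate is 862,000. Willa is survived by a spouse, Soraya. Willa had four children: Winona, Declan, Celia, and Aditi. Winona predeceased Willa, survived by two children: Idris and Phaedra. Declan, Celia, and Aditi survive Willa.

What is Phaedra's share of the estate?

Soraya first takes 30,000, leaving a balance of 832,000. Soraya then takes one-half of the balance (416,000), for a total of 446,000. The remaining 416,000 passes to the descendants.
The descendants' portion (416,000) is divided at the children's generation into 4 shares of 104,000. Declan, Celia, and Aditi each take 104,000. The remaining share for the deceased Winona (104,000) is carried to the next generation.
That pool (104,000) is divided at the grandchildren's generation equally among Idris and Phaedra: 52,000 each.

Phaedra receives 52,000.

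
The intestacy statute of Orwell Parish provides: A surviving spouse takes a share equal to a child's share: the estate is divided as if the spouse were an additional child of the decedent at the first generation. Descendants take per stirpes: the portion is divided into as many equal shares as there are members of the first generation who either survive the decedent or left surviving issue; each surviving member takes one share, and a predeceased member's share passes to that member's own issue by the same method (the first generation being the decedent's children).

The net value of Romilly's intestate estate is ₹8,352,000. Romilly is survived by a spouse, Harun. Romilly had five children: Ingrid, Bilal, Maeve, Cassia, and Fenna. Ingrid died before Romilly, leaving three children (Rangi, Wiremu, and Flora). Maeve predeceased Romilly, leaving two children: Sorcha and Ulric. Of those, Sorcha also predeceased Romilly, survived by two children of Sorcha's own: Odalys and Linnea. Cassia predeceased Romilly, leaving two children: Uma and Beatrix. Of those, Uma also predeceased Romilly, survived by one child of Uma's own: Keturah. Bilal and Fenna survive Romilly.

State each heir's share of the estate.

Harun: ₹1,392,000; Rangi: ₹464,000; Wiremu: ₹464,000; Flora: ₹464,000; Bilal: ₹1,392,000; Odalys: ₹348,000; Linnea: ₹348,000; Ulric: ₹696,000; Keturah: ₹696,000; Beatrix: ₹696,000; Fenna: ₹1,392,000

The spouse counts as an additional share at the children's level, so there are 6 primary shares of ₹1,392,000. Harun takes one such share (₹1,392,000).
The children's combined portion (₹6,960,000) is divided into 5 shares of ₹1,392,000: Bilal and Fenna each take ₹1,392,000; Ingrid's ₹1,392,000 share passes to Ingrid's issue; Maeve's ₹1,392,000 share passes to Maeve's issue; Cassia's ₹1,392,000 share passes to Cassia's issue.
Ingrid's share (₹1,392,000) is divided into 3 shares of ₹464,000: Rangi, Wiremu, and Flora each take ₹464,000.
Maeve's share (₹1,392,000) is divided into 2 shares of ₹696,000: Ulric takes ₹696,000; Sorcha's ₹696,000 share passes to Sorcha's issue.
Sorcha's share (₹696,000) is divided into 2 shares of ₹348,000: Odalys and Linnea each take ₹348,000.
Cassia's share (₹1,392,000) is divided into 2 shares of ₹696,000: Beatrix takes ₹696,000; Uma's ₹696,000 share passes to Uma's issue.
Uma's share (₹696,000) passes entirely to Keturah.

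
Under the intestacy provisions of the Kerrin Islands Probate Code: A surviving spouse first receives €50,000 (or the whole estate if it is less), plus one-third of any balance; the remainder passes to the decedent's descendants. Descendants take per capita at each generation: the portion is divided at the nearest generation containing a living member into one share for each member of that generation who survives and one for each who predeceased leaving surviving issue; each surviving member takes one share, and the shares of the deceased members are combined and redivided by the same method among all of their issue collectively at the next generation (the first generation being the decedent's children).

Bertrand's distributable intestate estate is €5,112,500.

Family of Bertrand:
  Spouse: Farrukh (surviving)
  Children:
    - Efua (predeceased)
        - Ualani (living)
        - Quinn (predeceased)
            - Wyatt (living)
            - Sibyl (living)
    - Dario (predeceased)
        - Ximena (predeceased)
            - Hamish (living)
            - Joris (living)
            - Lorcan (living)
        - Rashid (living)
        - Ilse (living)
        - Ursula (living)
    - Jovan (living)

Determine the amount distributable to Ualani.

Ualani receives €375,000.

Farrukh first takes €50,000, leaving a balance of €5,062,500. Farrukh then takes one-third of the balance (€1,687,500), for a total of €1,737,500. The remaining €3,375,000 passes to the descendants.
The descendants' portion (€3,375,000) is divided at the children's generation into 3 shares of €1,125,000. Jovan takes €1,125,000. The 2 shares of the deceased (Efua and Dario) are combined into a pool of €2,250,000.
That pool (€2,250,000) is divided at the grandchildren's generation into 6 shares of €375,000. Ualani, Rashid, Ilse, and Ursula each take €375,000. The 2 shares of the deceased (Quinn and Ximena) are combined into a pool of €750,000.
That pool (€750,000) is divided at the great-grandchildren's generation equally among Wyatt, Sibyl, Hamish, Joris, and Lorcan: €150,000 each.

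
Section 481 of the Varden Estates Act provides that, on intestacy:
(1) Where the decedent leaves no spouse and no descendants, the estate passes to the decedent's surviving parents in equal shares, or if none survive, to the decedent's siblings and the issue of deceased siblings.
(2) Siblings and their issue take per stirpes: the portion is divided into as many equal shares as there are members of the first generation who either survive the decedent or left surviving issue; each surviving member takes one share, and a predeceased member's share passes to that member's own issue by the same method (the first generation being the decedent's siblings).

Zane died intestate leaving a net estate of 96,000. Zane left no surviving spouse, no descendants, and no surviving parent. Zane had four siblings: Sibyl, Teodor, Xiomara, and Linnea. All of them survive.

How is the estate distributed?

The entire 96,000 passes to the siblings and their issue.
That amount (96,000) is divided into 4 shares of 24,000: Sibyl, Teodor, Xiomara, and Linnea each take 24,000.

Sibyl: 24,000; Teodor: 24,000; Xiomara: 24,000; Linnea: 24,000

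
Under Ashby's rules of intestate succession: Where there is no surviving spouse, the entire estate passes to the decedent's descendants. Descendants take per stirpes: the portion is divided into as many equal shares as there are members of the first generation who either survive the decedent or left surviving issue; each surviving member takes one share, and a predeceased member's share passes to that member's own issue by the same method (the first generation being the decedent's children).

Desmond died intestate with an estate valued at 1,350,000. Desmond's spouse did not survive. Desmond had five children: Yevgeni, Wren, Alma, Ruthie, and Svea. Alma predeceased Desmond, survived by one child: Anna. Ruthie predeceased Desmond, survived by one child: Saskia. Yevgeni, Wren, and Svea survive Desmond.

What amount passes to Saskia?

The entire 1,350,000 passes to the descendants.
That amount (1,350,000) is divided into 5 shares of 270,000: Yevgeni, Wren, and Svea each take 270,000; Alma's 270,000 share passes to Alma's issue; Ruthie's 270,000 share passes to Ruthie's issue.
Alma's share (270,000) passes entirely to Anna.
Ruthie's share (270,000) passes entirely to Saskia.

Saskia receives 270,000.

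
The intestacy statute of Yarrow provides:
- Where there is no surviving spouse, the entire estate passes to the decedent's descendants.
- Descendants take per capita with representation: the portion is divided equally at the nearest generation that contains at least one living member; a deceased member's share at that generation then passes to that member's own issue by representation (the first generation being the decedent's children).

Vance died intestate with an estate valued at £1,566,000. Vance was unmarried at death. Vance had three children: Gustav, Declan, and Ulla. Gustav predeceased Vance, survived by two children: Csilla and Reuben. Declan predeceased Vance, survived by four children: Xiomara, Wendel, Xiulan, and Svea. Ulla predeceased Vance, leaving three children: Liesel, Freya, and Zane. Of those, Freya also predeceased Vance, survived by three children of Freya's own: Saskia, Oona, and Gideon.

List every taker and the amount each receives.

Csilla: £174,000; Reuben: £174,000; Xiomara: £174,000; Wendel: £174,000; Xiulan: £174,000; Svea: £174,000; Liesel: £174,000; Saskia: £58,000; Oona: £58,000; Gideon: £58,000; Zane: £174,000

The entire £1,566,000 passes to the descendants.
No child survives, so the initial division is made at the grandchildren's generation.
That amount (£1,566,000) is divided into 9 shares of £174,000: Csilla, Reuben, Xiomara, Wendel, Xiulan, Svea, Liesel, and Zane each take £174,000; Freya's £174,000 share passes to Freya's issue.
Freya's share (£174,000) is divided into 3 shares of £58,000: Saskia, Oona, and Gideon each take £58,000.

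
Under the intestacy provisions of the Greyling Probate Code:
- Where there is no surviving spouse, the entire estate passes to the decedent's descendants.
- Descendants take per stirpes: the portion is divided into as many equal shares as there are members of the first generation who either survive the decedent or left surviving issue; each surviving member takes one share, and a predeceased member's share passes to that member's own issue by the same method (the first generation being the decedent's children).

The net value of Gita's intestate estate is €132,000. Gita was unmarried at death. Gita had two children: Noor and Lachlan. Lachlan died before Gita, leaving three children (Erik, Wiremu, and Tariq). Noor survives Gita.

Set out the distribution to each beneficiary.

The entire €132,000 passes to the descendants.
That amount (€132,000) is divided into 2 shares of €66,000: Noor takes €66,000; Lachlan's €66,000 share passes to Lachlan's issue.
Lachlan's share (€66,000) is divided into 3 shares of €22,000: Erik, Wiremu, and Tariq each take €22,000.

Noor: €66,000; Erik: €22,000; Wiremu: €22,000; Tariq: €22,000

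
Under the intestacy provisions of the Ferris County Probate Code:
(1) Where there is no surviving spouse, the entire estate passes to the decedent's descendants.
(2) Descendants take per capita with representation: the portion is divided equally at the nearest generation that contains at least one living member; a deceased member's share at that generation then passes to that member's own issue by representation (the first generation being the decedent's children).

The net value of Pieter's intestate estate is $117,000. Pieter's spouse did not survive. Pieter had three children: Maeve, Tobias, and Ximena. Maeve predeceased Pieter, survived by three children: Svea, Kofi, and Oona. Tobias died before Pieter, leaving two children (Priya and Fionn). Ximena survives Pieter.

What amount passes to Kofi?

The entire $117,000 passes to the descendants.
That amount ($117,000) is divided into 3 shares of $39,000: Ximena takes $39,000; Maeve's $39,000 share passes to Maeve's issue; Tobias's $39,000 share passes to Tobias's issue.
Maeve's share ($39,000) is divided into 3 shares of $13,000: Svea, Kofi, and Oona each take $13,000.
Tobias's share ($39,000) is divided into 2 shares of $19,500: Priya and Fionn each take $19,500.

Kofi receives $13,000.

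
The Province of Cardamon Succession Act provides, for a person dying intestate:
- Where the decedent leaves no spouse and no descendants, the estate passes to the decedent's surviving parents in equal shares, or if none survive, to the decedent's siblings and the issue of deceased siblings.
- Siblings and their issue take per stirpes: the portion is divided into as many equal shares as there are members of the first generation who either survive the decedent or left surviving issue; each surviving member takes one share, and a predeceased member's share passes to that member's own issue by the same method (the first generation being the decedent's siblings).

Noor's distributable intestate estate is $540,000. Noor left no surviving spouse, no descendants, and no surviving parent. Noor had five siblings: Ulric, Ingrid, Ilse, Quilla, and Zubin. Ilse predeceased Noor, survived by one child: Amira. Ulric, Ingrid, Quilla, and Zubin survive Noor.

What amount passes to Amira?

Amira receives $108,000.

The entire $540,000 passes to the siblings and their issue.
That amount ($540,000) is divided into 5 shares of $108,000: Ulric, Ingrid, Quilla, and Zubin each take $108,000; Ilse's $108,000 share passes to Ilse's issue.
Ilse's share ($108,000) passes entirely to Amira.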